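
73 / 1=73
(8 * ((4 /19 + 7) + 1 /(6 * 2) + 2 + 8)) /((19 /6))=15772 /361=43.69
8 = 8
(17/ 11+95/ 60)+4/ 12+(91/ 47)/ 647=13908925/ 4013988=3.47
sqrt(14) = 3.74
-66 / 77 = -6 / 7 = -0.86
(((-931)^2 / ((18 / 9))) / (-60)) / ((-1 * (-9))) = -866761 / 1080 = -802.56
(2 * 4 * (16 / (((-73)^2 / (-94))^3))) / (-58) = 53157376 / 4388692562381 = 0.00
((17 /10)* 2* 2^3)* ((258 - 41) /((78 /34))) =501704 /195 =2572.84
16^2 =256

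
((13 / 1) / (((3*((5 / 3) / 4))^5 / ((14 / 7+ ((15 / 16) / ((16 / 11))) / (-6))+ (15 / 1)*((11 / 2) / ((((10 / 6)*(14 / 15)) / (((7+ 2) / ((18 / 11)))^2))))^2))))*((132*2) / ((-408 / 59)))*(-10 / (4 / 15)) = 108962354336121 / 104125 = 1046457184.50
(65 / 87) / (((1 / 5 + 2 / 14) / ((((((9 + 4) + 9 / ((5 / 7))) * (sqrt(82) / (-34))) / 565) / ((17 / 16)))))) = -23296 * sqrt(82) / 8523477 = -0.02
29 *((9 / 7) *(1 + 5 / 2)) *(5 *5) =6525 / 2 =3262.50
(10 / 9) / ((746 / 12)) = 20 / 1119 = 0.02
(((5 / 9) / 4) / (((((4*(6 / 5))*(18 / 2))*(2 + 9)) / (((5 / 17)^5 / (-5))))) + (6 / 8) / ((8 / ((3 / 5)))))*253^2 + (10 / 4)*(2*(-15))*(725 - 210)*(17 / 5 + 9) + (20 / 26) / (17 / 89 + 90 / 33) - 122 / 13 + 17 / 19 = -4629548353242481152229 / 9739082964017160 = -475357.73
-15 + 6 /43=-639 /43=-14.86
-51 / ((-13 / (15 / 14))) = 765 / 182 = 4.20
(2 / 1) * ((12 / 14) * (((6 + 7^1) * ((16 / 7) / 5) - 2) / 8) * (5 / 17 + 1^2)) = 4554 / 4165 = 1.09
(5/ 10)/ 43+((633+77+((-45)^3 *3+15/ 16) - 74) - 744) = -188155651/ 688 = -273482.05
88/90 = 44/45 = 0.98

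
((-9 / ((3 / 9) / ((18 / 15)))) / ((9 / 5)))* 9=-162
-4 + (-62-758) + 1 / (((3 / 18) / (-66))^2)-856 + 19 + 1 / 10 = 1551551 / 10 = 155155.10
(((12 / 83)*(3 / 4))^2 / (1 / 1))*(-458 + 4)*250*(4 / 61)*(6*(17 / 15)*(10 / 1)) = -2500632000 / 420229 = -5950.64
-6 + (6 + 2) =2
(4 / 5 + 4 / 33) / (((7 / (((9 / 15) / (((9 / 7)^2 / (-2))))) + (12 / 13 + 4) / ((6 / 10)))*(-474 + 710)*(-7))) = 988 / 2547325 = 0.00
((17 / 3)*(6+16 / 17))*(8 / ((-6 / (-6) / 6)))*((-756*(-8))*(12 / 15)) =45674496 / 5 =9134899.20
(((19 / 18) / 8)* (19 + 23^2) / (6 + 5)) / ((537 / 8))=0.10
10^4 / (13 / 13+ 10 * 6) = 10000 / 61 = 163.93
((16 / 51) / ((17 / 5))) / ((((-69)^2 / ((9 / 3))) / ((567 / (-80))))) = -63 / 152881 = -0.00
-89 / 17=-5.24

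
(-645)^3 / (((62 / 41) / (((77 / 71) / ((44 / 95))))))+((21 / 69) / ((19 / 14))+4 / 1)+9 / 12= -3197172565555235 / 7694696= -415503428.02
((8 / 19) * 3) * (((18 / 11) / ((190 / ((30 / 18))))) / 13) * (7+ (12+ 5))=1728 / 51623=0.03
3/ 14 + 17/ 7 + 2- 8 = -47/ 14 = -3.36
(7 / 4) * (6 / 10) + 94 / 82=1801 / 820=2.20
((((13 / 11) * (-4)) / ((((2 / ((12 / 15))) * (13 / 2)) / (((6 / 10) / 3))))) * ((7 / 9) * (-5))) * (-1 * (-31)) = 3472 / 495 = 7.01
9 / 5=1.80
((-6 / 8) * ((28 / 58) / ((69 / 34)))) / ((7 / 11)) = -187 / 667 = -0.28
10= 10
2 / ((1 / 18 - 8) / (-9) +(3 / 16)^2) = 41472 / 19033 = 2.18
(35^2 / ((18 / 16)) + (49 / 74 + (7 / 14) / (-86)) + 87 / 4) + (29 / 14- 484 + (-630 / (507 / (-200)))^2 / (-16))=-9248965861651 / 2862754713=-3230.79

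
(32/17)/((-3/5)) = -160/51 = -3.14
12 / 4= 3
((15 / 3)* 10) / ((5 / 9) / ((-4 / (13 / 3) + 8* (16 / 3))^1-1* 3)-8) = -226650 / 36199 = -6.26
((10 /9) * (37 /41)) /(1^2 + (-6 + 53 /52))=-19240 /76383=-0.25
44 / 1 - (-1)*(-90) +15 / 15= -45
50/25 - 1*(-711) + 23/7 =5014/7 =716.29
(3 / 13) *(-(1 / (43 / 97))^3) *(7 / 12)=-6388711 / 4134364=-1.55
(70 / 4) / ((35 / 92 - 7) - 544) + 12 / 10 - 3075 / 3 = -259321233 / 253285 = -1023.83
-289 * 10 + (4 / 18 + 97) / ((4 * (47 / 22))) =-2878.62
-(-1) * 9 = 9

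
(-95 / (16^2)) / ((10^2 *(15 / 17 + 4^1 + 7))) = -323 / 1034240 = -0.00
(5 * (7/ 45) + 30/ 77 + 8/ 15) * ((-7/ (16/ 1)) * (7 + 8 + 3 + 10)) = -41251/ 1980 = -20.83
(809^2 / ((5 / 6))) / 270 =2908.80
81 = 81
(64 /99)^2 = 4096 /9801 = 0.42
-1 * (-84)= 84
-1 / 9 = -0.11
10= 10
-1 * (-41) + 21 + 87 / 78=1641 / 26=63.12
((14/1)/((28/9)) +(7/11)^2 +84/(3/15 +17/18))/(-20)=-1951781/498520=-3.92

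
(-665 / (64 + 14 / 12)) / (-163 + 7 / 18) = 71820 / 1144457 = 0.06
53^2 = 2809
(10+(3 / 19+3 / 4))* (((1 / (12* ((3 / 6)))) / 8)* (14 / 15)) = 5803 / 27360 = 0.21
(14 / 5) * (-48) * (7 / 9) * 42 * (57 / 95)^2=-197568 / 125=-1580.54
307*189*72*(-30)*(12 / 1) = -1503956160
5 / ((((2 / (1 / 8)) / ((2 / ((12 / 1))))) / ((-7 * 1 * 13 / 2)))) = -455 / 192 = -2.37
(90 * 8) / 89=720 / 89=8.09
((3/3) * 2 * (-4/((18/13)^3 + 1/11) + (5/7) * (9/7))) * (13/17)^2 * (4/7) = -2367388504/6576977323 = -0.36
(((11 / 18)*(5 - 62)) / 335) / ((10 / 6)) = -209 / 3350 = -0.06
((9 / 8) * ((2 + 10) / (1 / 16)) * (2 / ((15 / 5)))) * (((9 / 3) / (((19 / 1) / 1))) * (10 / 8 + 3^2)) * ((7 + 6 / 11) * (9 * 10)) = 33077160 / 209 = 158263.92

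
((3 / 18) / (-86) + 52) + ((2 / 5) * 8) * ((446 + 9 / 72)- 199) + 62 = 2334379 / 2580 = 904.80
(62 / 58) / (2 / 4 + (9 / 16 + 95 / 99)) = 49104 / 92887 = 0.53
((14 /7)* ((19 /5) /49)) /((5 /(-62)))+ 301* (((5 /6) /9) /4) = 1334729 /264600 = 5.04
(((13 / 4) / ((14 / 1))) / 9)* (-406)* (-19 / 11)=7163 / 396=18.09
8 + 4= 12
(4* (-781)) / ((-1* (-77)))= -284 / 7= -40.57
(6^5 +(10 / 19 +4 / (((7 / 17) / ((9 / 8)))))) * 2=2071463 / 133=15574.91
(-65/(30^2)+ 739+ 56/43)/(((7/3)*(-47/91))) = -74481953/121260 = -614.23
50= 50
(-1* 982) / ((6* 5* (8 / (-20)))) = 491 / 6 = 81.83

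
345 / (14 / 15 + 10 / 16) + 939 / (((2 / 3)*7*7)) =4583979 / 18326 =250.14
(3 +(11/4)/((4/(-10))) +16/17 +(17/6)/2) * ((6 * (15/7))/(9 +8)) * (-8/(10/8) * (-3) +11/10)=-53853/2312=-23.29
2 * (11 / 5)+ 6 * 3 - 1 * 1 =107 / 5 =21.40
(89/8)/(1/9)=100.12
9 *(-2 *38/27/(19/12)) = -16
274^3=20570824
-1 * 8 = -8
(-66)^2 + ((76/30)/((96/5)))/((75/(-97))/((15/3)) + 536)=32603302771/7484688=4356.00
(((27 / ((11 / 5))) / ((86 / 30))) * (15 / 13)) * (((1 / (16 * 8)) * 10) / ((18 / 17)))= 286875 / 787072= 0.36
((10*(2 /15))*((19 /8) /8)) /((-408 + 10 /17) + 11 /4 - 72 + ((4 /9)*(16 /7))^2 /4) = -0.00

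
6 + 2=8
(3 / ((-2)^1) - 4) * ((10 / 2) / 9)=-55 / 18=-3.06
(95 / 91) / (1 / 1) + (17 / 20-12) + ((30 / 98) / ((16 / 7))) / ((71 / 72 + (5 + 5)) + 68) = -104583441 / 10350340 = -10.10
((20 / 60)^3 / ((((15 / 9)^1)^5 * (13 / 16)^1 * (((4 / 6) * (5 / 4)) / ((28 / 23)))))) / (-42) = -576 / 4671875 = -0.00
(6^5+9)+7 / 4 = 31147 / 4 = 7786.75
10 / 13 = 0.77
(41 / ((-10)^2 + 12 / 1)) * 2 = 41 / 56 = 0.73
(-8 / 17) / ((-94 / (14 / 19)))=56 / 15181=0.00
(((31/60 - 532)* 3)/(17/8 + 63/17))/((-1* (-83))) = -83402/25315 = -3.29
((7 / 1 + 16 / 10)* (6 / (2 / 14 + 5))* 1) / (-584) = -301 / 17520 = -0.02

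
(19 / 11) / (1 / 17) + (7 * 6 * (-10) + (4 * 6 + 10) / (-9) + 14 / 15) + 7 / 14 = -389051 / 990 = -392.98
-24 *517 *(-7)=86856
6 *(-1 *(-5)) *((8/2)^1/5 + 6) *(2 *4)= 1632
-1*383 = -383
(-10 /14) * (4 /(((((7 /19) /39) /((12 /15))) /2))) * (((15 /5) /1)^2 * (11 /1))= -2347488 /49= -47907.92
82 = 82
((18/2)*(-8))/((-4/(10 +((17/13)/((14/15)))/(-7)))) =112365/637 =176.40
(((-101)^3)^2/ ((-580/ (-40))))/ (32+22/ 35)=2243686531.25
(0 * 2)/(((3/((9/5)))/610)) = 0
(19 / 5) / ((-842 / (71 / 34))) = -1349 / 143140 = -0.01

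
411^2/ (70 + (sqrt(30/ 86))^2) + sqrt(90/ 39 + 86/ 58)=2403.14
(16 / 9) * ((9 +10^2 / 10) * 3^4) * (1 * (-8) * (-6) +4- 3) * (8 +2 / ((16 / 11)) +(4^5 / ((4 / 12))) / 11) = 425669958 / 11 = 38697268.91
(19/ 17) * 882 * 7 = 6900.35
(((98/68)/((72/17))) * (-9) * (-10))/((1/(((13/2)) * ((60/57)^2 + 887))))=1021133295/5776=176789.01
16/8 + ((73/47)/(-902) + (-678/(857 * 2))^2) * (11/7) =2.24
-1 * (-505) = 505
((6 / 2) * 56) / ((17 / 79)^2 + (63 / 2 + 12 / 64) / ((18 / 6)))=16775808 / 1059353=15.84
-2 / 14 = -1 / 7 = -0.14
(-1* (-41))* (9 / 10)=369 / 10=36.90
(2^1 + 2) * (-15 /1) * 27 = -1620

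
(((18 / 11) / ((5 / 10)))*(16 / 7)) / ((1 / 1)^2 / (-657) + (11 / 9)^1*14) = 42048 / 96173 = 0.44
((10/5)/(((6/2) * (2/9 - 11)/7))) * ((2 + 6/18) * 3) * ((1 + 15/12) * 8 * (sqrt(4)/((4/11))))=-29106/97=-300.06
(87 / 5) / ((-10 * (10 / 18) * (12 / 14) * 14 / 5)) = -1.30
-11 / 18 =-0.61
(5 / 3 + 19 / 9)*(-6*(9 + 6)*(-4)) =1360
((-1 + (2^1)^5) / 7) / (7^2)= 31 / 343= 0.09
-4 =-4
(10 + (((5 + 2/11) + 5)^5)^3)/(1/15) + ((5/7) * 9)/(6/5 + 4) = 14942834522771828336432749672658415/760259166833648482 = 19654921866981518.98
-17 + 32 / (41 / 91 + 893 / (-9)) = -700703 / 40447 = -17.32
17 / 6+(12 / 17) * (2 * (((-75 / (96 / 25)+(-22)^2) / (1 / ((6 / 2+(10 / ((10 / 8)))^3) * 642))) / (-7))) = -11056844791 / 357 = -30971554.04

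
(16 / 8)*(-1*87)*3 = -522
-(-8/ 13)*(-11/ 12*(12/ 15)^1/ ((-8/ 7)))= 77/ 195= 0.39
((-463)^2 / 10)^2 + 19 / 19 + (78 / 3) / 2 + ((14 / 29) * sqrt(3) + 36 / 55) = 14 * sqrt(3) / 29 + 505494765891 / 1100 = 459540697.10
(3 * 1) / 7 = 3 / 7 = 0.43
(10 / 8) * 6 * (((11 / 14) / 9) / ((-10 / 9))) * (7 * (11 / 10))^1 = -363 / 80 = -4.54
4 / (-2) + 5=3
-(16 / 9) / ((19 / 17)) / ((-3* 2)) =136 / 513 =0.27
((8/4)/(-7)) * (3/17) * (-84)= 4.24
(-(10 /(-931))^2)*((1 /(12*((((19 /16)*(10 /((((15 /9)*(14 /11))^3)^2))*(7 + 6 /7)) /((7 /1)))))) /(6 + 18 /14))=-134456000000 /14908314919341393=-0.00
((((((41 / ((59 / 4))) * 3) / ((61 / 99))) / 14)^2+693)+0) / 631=440431380873 / 400487654119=1.10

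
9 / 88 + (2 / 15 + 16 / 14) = 12737 / 9240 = 1.38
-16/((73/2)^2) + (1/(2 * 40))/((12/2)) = -25391/2557920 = -0.01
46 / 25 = 1.84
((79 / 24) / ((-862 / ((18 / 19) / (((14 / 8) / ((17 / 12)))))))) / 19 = -1343 / 8713096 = -0.00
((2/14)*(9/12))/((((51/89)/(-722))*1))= -32129/238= -135.00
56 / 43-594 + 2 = -25400 / 43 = -590.70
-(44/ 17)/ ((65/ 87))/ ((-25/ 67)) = 9.28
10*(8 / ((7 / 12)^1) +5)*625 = 818750 / 7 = 116964.29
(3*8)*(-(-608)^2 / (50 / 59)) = -261722112 / 25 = -10468884.48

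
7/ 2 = 3.50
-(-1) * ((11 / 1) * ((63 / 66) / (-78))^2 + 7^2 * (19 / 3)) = 310.33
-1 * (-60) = 60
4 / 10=2 / 5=0.40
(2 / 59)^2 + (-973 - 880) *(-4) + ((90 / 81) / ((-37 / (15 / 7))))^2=15576926887804 / 2101580649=7412.01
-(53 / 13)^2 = -2809 / 169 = -16.62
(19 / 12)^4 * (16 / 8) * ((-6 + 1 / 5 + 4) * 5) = -130321 / 1152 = -113.13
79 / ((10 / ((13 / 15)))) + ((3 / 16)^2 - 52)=-866269 / 19200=-45.12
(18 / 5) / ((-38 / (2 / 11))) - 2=-2108 / 1045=-2.02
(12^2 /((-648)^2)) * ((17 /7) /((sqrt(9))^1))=17 /61236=0.00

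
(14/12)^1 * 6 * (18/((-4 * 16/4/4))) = -63/2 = -31.50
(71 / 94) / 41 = 71 / 3854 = 0.02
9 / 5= 1.80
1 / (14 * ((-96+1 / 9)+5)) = -9 / 11452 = -0.00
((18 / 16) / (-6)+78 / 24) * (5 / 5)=49 / 16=3.06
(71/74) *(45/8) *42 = 67095/296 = 226.67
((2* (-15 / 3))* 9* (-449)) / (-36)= -2245 / 2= -1122.50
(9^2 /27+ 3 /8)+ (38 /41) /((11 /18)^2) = 232443 /39688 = 5.86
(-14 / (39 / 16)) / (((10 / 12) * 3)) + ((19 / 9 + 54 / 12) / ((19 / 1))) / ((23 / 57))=-4291 / 2990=-1.44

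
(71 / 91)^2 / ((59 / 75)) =378075 / 488579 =0.77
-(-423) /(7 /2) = 846 /7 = 120.86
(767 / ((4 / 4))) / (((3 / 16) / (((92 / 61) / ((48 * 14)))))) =35282 / 3843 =9.18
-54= -54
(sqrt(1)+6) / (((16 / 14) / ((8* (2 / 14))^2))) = 8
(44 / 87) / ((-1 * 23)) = -44 / 2001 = -0.02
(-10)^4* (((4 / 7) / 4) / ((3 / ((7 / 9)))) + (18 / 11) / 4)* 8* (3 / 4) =26767.68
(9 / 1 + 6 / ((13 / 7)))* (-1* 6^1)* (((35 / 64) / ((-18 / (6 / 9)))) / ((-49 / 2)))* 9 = -795 / 1456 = -0.55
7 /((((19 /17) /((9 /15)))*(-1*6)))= -0.63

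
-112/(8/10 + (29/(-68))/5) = -38080/243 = -156.71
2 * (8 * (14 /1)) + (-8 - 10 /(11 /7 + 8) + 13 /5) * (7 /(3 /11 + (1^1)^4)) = 126331 /670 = 188.55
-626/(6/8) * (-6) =5008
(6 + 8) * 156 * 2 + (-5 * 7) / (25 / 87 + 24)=9226539 / 2113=4366.56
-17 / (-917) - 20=-19.98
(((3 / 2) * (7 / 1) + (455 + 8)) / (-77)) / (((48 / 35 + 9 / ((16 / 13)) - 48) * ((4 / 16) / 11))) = 151520 / 22017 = 6.88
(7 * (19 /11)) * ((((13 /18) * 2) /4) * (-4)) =-1729 /99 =-17.46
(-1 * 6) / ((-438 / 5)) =5 / 73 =0.07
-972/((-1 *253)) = 972/253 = 3.84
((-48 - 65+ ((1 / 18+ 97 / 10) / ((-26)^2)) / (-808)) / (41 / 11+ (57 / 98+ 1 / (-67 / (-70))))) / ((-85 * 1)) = 100302706181447 / 403929521190000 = 0.25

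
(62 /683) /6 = 31 /2049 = 0.02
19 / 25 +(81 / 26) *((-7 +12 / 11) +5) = -7408 / 3575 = -2.07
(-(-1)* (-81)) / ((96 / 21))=-567 / 32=-17.72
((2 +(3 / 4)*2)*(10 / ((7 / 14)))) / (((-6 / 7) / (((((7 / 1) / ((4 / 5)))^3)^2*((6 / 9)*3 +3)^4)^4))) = -426893181504408599068892726791091263294219970703125 / 844424930131968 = -505543081772459145247576800000000000.00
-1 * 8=-8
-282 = -282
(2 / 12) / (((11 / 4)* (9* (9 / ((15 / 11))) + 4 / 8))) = 20 / 19767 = 0.00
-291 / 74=-3.93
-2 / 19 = -0.11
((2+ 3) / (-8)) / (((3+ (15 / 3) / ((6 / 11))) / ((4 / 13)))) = -15 / 949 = -0.02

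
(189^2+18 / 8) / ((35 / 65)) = 1857609 / 28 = 66343.18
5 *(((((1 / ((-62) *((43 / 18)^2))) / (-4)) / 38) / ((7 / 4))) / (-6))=-135 / 15246854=-0.00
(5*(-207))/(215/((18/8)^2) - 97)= 83835/4417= 18.98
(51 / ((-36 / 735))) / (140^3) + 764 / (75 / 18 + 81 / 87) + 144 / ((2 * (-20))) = 5812462361 / 39737600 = 146.27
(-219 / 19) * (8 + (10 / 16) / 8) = -113223 / 1216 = -93.11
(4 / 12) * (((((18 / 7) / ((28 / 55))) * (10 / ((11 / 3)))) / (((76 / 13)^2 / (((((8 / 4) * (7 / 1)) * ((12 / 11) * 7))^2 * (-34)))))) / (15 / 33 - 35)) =1511.34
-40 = -40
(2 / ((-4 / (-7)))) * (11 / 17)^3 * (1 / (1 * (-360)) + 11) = 36886003 / 3537360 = 10.43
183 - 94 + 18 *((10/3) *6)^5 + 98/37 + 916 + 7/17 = 57601008.06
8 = 8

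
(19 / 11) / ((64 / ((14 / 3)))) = 133 / 1056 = 0.13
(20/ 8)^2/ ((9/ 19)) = 475/ 36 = 13.19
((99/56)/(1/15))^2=2205225/3136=703.20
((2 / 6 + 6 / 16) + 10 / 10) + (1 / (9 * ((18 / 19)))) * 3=445 / 216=2.06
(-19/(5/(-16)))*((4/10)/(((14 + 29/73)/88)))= 3905792/26275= 148.65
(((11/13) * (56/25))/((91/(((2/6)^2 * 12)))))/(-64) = -11/25350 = -0.00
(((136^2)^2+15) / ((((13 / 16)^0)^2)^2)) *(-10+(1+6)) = -1026306093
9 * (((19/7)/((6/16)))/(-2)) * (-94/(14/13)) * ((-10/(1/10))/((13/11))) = -11787600/49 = -240563.27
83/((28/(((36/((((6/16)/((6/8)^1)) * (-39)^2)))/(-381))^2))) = 0.00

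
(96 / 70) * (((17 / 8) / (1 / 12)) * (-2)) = -2448 / 35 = -69.94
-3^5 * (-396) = 96228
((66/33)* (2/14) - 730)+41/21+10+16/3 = -4987/7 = -712.43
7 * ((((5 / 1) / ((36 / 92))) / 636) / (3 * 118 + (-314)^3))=-161 / 35441622792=-0.00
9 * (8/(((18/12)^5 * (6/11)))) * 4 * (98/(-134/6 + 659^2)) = 68992/4396869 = 0.02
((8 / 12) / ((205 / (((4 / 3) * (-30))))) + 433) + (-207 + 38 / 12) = 18781 / 82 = 229.04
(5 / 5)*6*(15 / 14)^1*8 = 360 / 7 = 51.43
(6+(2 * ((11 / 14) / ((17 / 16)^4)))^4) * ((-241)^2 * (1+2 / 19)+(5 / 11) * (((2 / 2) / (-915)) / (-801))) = 1909809313989154491062205794879295544 / 3579355166766516267013045215207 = 533562.39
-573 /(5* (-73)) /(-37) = -573 /13505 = -0.04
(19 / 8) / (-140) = -19 / 1120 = -0.02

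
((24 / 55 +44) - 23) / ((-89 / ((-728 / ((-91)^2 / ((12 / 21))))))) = 37728 / 3118115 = 0.01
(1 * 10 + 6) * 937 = 14992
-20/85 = -4/17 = -0.24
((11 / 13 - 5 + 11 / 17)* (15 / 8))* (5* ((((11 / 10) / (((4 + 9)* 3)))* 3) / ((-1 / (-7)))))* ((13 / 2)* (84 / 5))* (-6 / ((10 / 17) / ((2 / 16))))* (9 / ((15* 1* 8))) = 1353429 / 6656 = 203.34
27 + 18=45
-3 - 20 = -23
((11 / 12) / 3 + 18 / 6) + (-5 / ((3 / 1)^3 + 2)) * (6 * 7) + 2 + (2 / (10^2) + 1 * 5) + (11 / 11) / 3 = 89197 / 26100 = 3.42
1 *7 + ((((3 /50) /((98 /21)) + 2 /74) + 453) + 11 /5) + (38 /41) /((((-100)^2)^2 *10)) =2454262665004921 /5309500000000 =462.24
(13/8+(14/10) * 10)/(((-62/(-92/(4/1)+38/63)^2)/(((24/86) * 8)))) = -497730250/1763559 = -282.23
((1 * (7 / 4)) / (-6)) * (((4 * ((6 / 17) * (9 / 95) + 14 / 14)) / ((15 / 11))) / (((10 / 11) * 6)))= -1413643 / 8721000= -0.16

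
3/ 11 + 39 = 432/ 11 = 39.27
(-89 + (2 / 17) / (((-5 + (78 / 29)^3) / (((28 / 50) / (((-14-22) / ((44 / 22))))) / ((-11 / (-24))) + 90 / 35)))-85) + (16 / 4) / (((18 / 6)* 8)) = -12033833365577 / 69234384450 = -173.81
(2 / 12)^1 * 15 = 5 / 2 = 2.50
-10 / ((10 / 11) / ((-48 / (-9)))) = -176 / 3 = -58.67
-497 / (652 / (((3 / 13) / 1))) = -1491 / 8476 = -0.18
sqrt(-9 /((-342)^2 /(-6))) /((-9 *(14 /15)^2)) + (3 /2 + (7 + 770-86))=1385 /2-25 *sqrt(6) /22344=692.50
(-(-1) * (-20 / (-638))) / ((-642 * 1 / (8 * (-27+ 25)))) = 80 / 102399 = 0.00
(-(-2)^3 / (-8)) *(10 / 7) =-10 / 7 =-1.43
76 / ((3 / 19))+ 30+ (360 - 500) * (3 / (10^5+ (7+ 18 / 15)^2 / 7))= 26847358154 / 52505043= 511.33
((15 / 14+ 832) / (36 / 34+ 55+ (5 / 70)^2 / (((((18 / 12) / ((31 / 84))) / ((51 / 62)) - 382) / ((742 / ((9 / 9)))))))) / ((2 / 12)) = 23319580 / 261489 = 89.18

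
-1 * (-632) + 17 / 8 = 5073 / 8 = 634.12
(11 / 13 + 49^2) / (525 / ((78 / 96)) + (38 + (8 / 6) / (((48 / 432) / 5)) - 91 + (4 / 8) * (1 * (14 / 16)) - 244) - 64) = 166528 / 23961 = 6.95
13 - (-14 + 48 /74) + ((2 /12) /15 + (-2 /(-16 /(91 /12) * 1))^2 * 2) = 2667273 /94720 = 28.16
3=3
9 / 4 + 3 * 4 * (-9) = -423 / 4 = -105.75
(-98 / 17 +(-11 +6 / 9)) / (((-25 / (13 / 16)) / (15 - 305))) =-309517 / 2040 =-151.72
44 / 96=11 / 24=0.46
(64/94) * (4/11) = 128/517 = 0.25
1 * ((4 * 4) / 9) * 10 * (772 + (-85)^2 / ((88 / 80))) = 4306240 / 33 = 130492.12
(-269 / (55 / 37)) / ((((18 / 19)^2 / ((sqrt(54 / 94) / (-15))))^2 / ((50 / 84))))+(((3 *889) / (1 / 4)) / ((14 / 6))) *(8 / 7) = 19849446165007 / 3799081440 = 5224.80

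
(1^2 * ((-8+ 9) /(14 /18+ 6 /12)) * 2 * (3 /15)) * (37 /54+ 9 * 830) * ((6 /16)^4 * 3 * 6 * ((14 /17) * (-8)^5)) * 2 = -87835176576 /1955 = -44928479.07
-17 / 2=-8.50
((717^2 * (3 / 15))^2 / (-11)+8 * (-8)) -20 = -264287523021 / 275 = -961045538.26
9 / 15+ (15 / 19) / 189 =3616 / 5985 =0.60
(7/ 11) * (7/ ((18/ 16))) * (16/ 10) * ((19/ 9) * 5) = 59584/ 891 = 66.87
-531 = -531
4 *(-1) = -4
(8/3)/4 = 2/3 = 0.67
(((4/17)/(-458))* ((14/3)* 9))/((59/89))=-7476/229687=-0.03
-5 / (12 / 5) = -2.08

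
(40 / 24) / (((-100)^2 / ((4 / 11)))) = 1 / 16500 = 0.00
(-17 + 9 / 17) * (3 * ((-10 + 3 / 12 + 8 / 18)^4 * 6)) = -440805771875 / 198288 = -2223058.24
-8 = -8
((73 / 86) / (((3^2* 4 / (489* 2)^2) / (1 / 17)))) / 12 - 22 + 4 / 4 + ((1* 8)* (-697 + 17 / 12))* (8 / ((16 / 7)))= -113373893 / 5848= -19386.78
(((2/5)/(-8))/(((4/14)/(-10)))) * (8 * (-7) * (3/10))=-147/5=-29.40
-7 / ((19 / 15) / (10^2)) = -10500 / 19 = -552.63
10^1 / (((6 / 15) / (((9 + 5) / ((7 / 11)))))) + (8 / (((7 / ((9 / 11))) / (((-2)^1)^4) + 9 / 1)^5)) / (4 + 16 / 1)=13417925740914484198 / 24396228394690465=550.00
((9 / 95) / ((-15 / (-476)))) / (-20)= -357 / 2375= -0.15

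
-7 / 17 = -0.41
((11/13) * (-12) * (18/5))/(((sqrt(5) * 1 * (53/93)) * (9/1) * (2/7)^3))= -1052667 * sqrt(5)/17225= -136.65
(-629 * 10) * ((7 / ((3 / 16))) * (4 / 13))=-2817920 / 39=-72254.36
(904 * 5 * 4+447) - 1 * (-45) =18572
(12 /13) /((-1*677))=-0.00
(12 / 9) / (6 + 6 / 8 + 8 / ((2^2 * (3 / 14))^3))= 144 / 2101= 0.07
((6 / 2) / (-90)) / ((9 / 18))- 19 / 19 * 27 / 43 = -0.69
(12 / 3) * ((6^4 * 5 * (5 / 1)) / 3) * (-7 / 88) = -37800 / 11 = -3436.36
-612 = -612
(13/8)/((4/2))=0.81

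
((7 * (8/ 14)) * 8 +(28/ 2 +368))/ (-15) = -138/ 5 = -27.60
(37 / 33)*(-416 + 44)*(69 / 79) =-316572 / 869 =-364.29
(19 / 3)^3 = 254.04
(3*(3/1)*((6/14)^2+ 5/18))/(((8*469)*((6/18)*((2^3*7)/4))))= 1221/5147744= 0.00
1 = 1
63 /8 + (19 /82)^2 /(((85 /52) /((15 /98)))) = 88273515 /11202184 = 7.88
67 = 67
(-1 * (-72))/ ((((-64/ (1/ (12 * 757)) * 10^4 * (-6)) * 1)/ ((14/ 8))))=7/ 1937920000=0.00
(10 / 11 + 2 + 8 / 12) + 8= 382 / 33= 11.58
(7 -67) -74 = -134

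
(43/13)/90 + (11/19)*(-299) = -3847313/22230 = -173.07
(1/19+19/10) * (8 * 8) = 11872/95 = 124.97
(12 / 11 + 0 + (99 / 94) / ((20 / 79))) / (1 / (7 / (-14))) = -108591 / 41360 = -2.63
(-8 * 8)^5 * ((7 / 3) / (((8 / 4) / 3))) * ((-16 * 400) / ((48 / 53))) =79671643340800 / 3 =26557214446933.33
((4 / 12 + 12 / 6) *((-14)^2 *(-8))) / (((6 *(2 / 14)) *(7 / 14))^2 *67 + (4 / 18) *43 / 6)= -1210104 / 4597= -263.24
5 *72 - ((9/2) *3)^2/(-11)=16569/44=376.57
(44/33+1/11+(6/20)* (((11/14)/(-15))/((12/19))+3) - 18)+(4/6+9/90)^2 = -837857/55440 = -15.11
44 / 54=22 / 27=0.81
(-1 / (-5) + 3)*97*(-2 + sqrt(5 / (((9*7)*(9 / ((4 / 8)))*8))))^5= -127907446493 / 12859560 + 127766637413*sqrt(35) / 1296243648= -9363.36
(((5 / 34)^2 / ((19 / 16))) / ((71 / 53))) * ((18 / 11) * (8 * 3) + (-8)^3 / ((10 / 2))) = -3680320 / 4288471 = -0.86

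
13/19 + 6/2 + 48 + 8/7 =7026/133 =52.83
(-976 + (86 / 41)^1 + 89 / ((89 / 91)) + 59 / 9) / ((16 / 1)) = -80843 / 1476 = -54.77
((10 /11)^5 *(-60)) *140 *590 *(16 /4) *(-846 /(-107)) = -1677110400000000 /17232457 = -97322767.15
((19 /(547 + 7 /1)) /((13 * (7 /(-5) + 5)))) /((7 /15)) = 475 /302484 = 0.00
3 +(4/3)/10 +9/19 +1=1313/285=4.61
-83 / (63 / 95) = -7885 / 63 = -125.16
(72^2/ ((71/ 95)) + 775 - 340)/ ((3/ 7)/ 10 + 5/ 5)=36635550/ 5183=7068.41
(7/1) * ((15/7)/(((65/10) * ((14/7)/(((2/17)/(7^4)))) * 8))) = 15/2122484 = 0.00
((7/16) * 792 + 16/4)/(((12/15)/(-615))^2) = 6628393125/32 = 207137285.16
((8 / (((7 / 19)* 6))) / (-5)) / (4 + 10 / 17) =-646 / 4095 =-0.16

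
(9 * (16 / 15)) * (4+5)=432 / 5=86.40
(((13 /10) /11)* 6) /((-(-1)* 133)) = 0.01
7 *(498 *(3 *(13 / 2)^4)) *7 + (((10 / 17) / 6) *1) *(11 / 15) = 159948997387 / 1224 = 130677285.45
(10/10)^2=1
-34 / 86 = -17 / 43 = -0.40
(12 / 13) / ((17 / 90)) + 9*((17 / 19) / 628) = 4.90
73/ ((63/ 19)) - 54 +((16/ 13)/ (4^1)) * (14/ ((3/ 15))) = -10.45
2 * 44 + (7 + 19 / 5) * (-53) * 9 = -5063.60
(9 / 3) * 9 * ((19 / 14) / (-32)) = -513 / 448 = -1.15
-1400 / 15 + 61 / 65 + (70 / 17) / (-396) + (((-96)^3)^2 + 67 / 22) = 85629788394018403 / 109395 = 782757789606.64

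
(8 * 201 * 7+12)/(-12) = -939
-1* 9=-9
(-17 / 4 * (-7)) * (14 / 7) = 119 / 2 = 59.50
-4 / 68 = -0.06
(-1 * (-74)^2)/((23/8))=-43808/23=-1904.70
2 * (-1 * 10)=-20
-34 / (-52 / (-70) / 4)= -2380 / 13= -183.08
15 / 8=1.88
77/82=0.94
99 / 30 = 33 / 10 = 3.30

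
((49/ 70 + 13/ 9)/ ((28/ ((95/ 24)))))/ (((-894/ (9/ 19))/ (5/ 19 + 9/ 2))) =-34933/ 45658368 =-0.00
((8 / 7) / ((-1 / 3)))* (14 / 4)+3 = -9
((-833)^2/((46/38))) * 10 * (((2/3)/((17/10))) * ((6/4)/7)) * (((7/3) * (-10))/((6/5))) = -1938807500/207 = -9366219.81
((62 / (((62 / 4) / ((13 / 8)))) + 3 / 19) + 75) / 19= 4.30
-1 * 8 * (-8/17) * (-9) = -576/17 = -33.88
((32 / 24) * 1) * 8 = 32 / 3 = 10.67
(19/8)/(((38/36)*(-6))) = -3/8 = -0.38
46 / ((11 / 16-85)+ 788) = 736 / 11259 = 0.07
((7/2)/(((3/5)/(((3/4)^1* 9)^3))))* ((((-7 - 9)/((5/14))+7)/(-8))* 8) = 8680203/128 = 67814.09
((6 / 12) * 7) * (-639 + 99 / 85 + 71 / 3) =-1096291 / 510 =-2149.59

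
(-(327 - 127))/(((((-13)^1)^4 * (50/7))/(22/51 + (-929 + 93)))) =91784/112047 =0.82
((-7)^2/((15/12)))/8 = 49/10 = 4.90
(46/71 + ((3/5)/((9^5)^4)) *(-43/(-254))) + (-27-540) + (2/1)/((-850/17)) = -1034851908668221991387323763/1827094490738605449976950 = -566.39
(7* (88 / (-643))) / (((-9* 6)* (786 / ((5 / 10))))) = 77 / 6822873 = 0.00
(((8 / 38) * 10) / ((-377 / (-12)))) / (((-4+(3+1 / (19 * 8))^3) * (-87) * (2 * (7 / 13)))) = -14786560 / 479182732007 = -0.00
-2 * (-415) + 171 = 1001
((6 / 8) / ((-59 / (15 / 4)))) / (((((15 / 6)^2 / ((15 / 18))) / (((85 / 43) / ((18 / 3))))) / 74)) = -3145 / 20296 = -0.15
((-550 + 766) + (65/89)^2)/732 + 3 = 19109677/5798172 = 3.30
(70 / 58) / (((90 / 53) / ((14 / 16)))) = 0.62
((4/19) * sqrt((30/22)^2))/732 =5/12749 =0.00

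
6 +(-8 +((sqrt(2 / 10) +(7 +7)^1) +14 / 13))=sqrt(5) / 5 +170 / 13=13.52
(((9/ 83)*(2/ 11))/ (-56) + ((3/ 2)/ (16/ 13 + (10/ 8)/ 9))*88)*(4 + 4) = 3158471790/ 4096631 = 770.99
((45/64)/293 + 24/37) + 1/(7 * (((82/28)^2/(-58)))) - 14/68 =-10328604095/19827408448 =-0.52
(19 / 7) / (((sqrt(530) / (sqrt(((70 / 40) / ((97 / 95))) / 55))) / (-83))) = -1577 * sqrt(75212830) / 7917140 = -1.73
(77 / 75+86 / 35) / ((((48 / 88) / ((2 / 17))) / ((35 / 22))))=1829 / 1530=1.20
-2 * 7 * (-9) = 126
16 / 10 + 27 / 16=263 / 80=3.29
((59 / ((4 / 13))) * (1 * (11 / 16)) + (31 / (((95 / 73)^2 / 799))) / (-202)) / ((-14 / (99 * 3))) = -1029618332721 / 816726400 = -1260.66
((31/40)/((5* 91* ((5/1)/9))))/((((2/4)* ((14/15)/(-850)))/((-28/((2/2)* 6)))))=4743/182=26.06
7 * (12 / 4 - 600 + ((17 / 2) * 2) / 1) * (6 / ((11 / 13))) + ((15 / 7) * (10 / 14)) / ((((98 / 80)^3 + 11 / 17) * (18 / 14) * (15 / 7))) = -28788.87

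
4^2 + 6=22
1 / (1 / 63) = 63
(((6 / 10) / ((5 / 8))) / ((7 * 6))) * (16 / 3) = 64 / 525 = 0.12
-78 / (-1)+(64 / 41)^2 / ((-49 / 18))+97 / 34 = 223925629 / 2800546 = 79.96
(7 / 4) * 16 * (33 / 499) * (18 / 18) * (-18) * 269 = -4474008 / 499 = -8965.95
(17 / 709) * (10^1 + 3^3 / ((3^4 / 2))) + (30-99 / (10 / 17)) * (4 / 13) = -5847922 / 138255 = -42.30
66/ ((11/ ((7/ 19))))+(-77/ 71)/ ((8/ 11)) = 7763/ 10792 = 0.72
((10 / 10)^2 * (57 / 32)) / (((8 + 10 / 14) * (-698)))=-399 / 1362496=-0.00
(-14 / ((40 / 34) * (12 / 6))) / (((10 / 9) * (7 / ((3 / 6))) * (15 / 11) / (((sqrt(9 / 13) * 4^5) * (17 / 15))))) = -610368 * sqrt(13) / 8125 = -270.86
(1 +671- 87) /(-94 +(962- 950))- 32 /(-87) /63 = -3203761 /449442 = -7.13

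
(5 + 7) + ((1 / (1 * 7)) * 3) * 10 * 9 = 50.57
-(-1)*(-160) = -160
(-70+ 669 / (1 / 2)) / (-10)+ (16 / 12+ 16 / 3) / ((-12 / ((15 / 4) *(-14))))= -2929 / 30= -97.63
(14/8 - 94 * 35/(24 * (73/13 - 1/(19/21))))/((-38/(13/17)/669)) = 1110087979/2878576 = 385.64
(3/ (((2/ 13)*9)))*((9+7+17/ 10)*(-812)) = -155701/ 5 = -31140.20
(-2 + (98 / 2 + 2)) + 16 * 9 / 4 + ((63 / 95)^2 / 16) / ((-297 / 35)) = 27001771 / 317680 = 85.00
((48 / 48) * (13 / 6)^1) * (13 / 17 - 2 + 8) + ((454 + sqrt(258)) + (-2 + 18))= sqrt(258) + 49435 / 102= 500.72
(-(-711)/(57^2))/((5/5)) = 79/361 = 0.22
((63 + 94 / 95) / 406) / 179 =6079 / 6904030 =0.00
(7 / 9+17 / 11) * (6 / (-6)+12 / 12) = 0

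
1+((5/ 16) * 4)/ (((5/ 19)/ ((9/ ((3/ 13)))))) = 745/ 4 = 186.25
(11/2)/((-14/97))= -1067/28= -38.11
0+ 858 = 858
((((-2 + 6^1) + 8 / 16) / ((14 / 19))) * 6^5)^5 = 4059400070368070058082074624 / 16807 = 241530318936637713933603.50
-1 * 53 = -53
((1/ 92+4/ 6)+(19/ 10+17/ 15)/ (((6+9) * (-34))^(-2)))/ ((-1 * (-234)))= 217755907/ 64584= 3371.67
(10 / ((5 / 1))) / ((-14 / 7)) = -1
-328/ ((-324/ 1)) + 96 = 7858/ 81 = 97.01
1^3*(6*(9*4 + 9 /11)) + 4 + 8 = 2562 /11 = 232.91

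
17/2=8.50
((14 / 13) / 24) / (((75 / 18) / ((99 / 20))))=693 / 13000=0.05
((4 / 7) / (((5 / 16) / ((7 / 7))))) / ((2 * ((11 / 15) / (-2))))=-192 / 77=-2.49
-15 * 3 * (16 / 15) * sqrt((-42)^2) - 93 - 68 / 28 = -14780 / 7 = -2111.43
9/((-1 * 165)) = -3/55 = -0.05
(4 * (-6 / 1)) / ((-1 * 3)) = 8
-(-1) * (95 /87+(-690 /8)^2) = 10356695 /1392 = 7440.15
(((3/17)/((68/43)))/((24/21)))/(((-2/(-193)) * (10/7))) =1219953/184960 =6.60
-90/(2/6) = -270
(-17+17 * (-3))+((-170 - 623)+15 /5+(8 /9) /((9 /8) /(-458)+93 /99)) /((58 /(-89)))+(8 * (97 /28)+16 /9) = 242632576253 /206975349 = 1172.28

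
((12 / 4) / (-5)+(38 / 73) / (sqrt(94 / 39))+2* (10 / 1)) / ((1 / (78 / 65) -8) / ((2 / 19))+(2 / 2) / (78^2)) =-295074 / 1035545 -57798* sqrt(3666) / 710590979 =-0.29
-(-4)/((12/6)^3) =1/2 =0.50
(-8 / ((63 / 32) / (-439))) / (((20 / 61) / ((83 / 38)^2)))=2951688496 / 113715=25956.90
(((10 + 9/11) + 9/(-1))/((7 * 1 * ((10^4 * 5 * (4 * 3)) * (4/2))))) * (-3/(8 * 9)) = -1/110880000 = -0.00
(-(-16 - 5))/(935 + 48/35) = 735/32773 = 0.02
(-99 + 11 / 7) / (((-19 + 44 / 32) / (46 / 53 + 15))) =4588496 / 52311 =87.72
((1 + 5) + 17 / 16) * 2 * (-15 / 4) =-1695 / 32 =-52.97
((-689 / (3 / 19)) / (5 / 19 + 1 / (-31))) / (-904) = 7710599 / 368832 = 20.91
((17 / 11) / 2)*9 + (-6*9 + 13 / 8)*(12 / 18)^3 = -5087 / 594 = -8.56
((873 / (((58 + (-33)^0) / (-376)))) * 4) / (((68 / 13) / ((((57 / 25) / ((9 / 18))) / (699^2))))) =-54051504 / 1361296675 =-0.04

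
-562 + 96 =-466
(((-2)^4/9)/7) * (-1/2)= -8/63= -0.13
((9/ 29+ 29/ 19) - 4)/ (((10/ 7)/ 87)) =-12516/ 95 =-131.75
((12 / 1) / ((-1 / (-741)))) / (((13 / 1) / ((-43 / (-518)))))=14706 / 259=56.78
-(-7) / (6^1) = 7 / 6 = 1.17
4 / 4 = 1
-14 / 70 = -1 / 5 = -0.20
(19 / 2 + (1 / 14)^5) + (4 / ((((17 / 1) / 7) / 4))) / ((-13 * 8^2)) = 1128220517 / 118859104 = 9.49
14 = 14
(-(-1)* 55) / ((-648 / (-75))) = 1375 / 216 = 6.37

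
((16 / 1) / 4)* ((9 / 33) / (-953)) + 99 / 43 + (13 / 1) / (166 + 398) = 590897761 / 254233716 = 2.32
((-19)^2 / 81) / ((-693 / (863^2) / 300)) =-26886160900 / 18711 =-1436917.37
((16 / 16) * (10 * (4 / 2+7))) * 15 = 1350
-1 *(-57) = 57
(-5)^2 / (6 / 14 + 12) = 175 / 87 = 2.01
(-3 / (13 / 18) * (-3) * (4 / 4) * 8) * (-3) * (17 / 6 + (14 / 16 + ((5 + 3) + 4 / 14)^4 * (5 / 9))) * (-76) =59601669.89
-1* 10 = -10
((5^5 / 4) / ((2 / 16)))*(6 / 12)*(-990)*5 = -15468750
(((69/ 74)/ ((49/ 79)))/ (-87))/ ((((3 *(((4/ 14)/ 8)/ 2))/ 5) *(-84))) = 9085/ 473193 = 0.02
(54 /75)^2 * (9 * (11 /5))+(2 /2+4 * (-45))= -527299 /3125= -168.74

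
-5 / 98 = -0.05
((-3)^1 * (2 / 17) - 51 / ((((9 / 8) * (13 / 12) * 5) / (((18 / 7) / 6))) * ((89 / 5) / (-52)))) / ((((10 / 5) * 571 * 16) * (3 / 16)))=17873 / 6047461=0.00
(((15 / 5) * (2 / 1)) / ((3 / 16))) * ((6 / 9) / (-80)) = -4 / 15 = -0.27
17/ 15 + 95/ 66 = 283/ 110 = 2.57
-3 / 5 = -0.60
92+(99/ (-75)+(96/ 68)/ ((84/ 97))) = 92.31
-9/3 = -3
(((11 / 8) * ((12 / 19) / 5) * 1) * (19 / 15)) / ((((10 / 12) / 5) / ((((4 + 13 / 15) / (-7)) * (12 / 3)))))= -3212 / 875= -3.67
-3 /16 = -0.19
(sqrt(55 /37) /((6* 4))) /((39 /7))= 7* sqrt(2035) /34632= 0.01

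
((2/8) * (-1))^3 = -1/64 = -0.02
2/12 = 1/6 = 0.17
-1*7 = -7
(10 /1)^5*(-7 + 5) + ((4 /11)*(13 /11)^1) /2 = -24199974 /121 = -199999.79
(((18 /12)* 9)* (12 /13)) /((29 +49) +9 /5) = 270 /1729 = 0.16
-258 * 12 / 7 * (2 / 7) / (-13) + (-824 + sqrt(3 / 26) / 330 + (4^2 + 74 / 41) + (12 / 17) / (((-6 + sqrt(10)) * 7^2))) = -353627418 / 443989 - 6 * sqrt(10) / 10829 + sqrt(78) / 8580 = -796.48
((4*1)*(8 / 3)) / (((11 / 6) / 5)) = 320 / 11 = 29.09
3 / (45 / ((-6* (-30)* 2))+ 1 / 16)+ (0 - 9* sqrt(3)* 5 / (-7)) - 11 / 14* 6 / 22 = 45* sqrt(3) / 7+ 221 / 14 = 26.92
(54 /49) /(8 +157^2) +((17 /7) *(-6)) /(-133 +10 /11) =64578180 /585168143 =0.11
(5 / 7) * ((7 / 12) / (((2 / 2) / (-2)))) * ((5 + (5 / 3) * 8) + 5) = -175 / 9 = -19.44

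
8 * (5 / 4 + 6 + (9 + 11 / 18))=1214 / 9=134.89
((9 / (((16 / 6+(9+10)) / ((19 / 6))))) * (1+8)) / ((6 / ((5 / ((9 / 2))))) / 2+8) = 1539 / 1391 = 1.11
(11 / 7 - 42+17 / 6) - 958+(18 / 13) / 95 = -51640769 / 51870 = -995.58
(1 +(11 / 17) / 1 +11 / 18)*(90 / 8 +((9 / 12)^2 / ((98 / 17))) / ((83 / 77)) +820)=10680291553 / 5689152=1877.31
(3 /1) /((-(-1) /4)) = 12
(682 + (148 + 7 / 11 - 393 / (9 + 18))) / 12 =20198 / 297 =68.01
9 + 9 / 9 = 10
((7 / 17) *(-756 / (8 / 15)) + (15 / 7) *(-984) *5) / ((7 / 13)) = -34425495 / 1666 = -20663.56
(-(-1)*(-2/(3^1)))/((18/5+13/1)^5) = -6250/11817121929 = -0.00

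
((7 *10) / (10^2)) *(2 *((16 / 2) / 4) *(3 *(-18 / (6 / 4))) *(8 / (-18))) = 224 / 5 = 44.80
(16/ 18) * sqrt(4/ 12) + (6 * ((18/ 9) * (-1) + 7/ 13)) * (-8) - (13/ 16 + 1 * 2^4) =8 * sqrt(3)/ 27 + 11095/ 208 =53.85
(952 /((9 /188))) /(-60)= -44744 /135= -331.44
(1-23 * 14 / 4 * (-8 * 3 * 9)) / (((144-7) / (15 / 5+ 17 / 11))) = 869450 / 1507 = 576.94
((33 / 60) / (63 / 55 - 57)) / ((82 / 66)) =-1331 / 167936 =-0.01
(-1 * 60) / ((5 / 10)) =-120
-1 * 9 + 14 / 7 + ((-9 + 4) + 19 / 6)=-53 / 6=-8.83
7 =7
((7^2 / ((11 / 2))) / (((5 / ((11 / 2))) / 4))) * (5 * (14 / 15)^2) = 170.74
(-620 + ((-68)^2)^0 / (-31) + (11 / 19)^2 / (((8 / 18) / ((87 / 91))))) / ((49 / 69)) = -174071768319 / 199602676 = -872.09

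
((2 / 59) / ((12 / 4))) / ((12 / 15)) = 5 / 354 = 0.01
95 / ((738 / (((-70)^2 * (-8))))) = -1862000 / 369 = -5046.07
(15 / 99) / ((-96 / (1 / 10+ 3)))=-31 / 6336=-0.00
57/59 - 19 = -1064/59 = -18.03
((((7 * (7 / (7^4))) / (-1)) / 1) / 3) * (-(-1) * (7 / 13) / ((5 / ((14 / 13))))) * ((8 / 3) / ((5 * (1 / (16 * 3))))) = -0.02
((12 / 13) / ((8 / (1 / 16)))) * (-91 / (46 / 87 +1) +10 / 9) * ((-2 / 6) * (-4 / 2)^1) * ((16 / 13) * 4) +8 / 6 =-1424 / 28899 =-0.05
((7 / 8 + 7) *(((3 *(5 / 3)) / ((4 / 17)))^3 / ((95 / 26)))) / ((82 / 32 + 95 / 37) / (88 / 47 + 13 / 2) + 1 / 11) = 1534336164075 / 52203488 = 29391.45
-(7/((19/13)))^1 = -91/19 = -4.79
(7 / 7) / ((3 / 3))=1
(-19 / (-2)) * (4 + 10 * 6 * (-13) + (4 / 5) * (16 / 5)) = -183692 / 25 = -7347.68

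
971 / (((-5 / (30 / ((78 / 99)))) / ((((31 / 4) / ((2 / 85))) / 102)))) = -4966665 / 208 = -23878.20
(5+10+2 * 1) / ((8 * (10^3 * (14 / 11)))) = 187 / 112000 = 0.00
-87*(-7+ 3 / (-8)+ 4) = 2349 / 8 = 293.62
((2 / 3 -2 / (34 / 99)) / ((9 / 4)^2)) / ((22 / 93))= -65224 / 15147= -4.31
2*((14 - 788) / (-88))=387 / 22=17.59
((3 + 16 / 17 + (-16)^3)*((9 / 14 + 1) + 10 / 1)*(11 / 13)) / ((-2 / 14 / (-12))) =-748380270 / 221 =-3386336.06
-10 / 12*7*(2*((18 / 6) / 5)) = -7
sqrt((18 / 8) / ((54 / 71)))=sqrt(426) / 12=1.72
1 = 1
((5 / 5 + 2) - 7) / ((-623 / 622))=2488 / 623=3.99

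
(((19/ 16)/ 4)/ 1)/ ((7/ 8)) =19/ 56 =0.34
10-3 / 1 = 7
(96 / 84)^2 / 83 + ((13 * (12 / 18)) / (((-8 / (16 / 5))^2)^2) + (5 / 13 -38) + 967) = 92156355586 / 99133125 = 929.62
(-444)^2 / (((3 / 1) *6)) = 10952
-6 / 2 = -3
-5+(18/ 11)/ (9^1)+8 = 35/ 11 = 3.18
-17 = -17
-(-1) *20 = 20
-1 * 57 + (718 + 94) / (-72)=-1229 / 18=-68.28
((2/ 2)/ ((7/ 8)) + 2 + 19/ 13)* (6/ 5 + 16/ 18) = 39386/ 4095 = 9.62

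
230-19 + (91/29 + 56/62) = 193322/899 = 215.04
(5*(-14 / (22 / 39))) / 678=-455 / 2486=-0.18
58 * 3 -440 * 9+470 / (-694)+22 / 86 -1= -56512115 / 14921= -3787.42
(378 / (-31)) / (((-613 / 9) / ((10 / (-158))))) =-17010 / 1501237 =-0.01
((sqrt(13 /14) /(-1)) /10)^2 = 13 /1400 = 0.01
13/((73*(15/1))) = 13/1095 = 0.01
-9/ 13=-0.69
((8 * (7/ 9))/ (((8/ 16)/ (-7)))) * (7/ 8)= -686/ 9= -76.22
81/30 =27/10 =2.70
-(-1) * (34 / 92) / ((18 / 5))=85 / 828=0.10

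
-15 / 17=-0.88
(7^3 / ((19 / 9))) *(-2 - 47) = -151263 / 19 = -7961.21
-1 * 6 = -6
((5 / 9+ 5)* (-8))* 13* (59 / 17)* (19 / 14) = -2914600 / 1071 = -2721.38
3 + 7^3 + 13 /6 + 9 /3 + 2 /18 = 6323 /18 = 351.28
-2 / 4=-1 / 2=-0.50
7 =7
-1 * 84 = -84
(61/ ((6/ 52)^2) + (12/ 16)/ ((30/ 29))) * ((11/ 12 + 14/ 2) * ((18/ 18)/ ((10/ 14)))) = 219410233/ 4320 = 50789.41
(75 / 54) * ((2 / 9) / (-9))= -25 / 729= -0.03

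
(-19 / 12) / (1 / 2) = -19 / 6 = -3.17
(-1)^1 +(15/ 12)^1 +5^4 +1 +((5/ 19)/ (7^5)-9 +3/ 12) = 394376265/ 638666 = 617.50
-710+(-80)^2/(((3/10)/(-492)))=-10496710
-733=-733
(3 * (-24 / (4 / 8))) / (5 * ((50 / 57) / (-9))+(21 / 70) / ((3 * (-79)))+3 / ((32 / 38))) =-466871040 / 9966091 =-46.85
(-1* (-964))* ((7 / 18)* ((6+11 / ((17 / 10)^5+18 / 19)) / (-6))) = -326541958526 / 776986641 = -420.27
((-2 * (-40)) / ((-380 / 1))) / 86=-2 / 817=-0.00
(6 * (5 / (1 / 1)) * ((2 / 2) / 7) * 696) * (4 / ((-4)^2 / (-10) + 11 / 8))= -371200 / 7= -53028.57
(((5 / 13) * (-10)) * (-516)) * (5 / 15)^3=8600 / 117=73.50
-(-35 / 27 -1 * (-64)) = -1693 / 27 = -62.70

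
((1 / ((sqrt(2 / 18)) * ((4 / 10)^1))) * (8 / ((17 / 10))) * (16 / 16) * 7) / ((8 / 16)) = 8400 / 17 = 494.12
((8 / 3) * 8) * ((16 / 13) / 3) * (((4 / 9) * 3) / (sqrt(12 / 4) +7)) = 14336 / 8073 - 2048 * sqrt(3) / 8073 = 1.34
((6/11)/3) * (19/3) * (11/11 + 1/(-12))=19/18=1.06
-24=-24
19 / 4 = 4.75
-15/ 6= -5/ 2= -2.50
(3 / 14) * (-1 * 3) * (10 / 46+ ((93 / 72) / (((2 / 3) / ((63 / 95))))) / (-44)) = -2605329 / 21535360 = -0.12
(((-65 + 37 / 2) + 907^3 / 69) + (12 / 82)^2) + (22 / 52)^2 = 847880038944535 / 78408564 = 10813615.19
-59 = -59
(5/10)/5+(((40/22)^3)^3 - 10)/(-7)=-4867699597063/165056338370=-29.49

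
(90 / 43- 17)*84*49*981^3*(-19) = 47325370070219724 / 43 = 1100590001633016.84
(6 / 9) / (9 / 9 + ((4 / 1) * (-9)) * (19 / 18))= -2 / 111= -0.02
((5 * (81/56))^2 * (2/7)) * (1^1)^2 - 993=-10735143/10976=-978.06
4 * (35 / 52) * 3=105 / 13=8.08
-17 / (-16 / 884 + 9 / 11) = -41327 / 1945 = -21.25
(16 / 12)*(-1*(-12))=16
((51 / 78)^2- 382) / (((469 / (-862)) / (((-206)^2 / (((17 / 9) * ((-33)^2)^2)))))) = 13.29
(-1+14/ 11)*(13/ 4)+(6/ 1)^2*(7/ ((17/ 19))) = 211335/ 748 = 282.53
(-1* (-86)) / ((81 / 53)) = 4558 / 81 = 56.27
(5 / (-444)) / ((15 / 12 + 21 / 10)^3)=-10000 / 33384693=-0.00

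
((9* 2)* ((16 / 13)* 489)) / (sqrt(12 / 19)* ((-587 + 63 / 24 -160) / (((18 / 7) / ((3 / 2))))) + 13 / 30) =-7044698304000* sqrt(57) / 1694195572823 -5137551360 / 130322736371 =-31.43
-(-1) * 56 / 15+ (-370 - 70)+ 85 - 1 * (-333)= -18.27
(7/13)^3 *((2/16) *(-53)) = -18179/17576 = -1.03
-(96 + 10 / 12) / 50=-581 / 300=-1.94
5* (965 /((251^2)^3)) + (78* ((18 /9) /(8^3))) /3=3250765794074613 /32007540120192128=0.10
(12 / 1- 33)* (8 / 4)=-42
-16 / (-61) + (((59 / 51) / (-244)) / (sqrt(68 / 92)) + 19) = 1175 / 61 - 59 *sqrt(391) / 211548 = 19.26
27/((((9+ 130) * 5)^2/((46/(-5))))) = -1242/2415125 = -0.00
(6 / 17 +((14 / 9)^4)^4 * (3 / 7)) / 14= 36.01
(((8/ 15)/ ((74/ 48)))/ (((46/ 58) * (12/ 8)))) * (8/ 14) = 14848/ 89355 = 0.17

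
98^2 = 9604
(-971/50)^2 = 377.14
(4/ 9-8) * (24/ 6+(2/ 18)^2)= -22100/ 729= -30.32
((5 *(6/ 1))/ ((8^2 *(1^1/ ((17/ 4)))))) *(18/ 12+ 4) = 2805/ 256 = 10.96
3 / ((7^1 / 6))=18 / 7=2.57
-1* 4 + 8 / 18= -32 / 9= -3.56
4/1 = 4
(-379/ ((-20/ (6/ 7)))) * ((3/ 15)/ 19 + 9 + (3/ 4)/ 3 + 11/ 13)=164.16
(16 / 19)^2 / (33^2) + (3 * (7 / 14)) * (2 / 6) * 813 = 319614389 / 786258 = 406.50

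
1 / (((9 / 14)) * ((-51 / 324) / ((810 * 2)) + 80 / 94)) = 12791520 / 6997601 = 1.83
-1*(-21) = 21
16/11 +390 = 391.45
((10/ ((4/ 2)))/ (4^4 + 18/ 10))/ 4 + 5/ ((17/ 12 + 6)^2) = 3910345/ 40840676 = 0.10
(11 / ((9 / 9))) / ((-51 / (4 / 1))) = -44 / 51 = -0.86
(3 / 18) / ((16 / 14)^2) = 49 / 384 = 0.13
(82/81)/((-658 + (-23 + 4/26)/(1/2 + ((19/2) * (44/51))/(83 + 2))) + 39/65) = -27561430/18940793031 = -0.00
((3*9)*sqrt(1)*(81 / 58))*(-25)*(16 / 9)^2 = -86400 / 29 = -2979.31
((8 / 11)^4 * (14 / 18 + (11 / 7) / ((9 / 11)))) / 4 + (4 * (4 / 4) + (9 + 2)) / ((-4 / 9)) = -123825385 / 3689532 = -33.56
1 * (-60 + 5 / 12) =-715 / 12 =-59.58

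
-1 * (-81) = 81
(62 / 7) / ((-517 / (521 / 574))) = -16151 / 1038653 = -0.02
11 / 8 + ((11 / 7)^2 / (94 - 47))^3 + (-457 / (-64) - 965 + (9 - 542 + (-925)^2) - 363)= 667427286475194911 / 781739016128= 853772.52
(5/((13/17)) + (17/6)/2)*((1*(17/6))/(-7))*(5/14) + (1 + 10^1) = 903523/91728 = 9.85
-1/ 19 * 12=-12/ 19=-0.63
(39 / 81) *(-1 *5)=-65 / 27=-2.41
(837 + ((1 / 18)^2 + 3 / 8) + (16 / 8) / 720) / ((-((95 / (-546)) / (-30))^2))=-44934594068 / 1805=-24894511.95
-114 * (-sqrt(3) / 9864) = 19 * sqrt(3) / 1644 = 0.02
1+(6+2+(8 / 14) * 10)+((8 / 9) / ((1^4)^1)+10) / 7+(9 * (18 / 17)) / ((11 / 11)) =27631 / 1071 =25.80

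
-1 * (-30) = 30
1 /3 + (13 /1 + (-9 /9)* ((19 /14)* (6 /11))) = 2909 /231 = 12.59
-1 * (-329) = 329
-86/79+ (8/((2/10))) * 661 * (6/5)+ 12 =2507374/79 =31738.91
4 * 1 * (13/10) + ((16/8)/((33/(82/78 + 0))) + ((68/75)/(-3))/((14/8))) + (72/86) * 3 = 24543044/3228225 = 7.60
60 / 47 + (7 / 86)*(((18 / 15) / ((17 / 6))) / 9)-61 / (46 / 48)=-246434206 / 3951055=-62.37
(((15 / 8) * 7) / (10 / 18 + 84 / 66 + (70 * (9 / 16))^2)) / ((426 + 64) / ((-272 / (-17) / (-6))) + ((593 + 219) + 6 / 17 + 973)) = 628320 / 119011628759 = 0.00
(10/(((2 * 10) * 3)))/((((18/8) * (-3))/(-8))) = 16/81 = 0.20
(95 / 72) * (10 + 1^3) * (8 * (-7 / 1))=-812.78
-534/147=-3.63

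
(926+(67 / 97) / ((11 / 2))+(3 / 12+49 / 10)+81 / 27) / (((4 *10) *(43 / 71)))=38.57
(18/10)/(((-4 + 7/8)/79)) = -5688/125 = -45.50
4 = 4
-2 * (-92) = 184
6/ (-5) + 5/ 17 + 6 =5.09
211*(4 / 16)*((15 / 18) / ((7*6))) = 1055 / 1008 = 1.05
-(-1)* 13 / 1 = 13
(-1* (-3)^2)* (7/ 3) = -21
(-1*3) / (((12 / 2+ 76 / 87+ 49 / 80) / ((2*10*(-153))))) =63892800 / 52103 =1226.28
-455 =-455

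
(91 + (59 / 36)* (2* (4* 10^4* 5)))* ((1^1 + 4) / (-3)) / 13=-29504095 / 351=-84057.25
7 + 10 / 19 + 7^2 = 1074 / 19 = 56.53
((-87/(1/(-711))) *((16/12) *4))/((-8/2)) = -82476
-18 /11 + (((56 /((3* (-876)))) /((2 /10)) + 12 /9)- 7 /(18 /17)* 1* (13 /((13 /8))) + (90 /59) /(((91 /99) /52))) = 32829212 /994917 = 33.00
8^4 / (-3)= -4096 / 3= -1365.33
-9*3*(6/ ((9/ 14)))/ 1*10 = -2520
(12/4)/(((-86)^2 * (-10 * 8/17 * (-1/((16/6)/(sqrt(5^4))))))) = 17/1849000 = 0.00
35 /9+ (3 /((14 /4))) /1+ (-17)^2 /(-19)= -10.46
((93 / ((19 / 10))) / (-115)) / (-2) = 93 / 437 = 0.21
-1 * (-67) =67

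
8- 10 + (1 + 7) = 6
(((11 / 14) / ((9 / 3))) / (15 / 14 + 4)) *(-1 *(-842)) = 9262 / 213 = 43.48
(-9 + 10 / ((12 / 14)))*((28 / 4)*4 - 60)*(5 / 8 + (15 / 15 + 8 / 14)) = -1312 / 7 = -187.43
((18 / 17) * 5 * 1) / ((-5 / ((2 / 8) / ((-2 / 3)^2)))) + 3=327 / 136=2.40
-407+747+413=753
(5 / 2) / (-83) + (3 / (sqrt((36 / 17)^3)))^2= 394819 / 430272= 0.92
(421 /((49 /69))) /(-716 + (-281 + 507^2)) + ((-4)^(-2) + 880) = 44167101793 /50186192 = 880.06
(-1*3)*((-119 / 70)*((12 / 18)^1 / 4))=17 / 20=0.85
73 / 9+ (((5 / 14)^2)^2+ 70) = 27012073 / 345744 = 78.13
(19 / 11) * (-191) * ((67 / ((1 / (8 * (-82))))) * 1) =159501808 / 11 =14500164.36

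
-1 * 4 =-4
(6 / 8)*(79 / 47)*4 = 237 / 47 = 5.04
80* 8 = 640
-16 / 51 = -0.31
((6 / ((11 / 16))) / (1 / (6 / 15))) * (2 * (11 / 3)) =128 / 5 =25.60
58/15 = 3.87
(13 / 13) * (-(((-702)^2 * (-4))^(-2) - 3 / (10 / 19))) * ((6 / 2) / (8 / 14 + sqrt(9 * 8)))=1.89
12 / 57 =4 / 19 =0.21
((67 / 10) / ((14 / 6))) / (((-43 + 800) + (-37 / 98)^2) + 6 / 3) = 137886 / 36454025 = 0.00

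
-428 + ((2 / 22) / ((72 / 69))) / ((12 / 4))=-338953 / 792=-427.97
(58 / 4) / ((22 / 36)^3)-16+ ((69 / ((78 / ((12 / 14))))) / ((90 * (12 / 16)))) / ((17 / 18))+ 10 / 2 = 540976857 / 10295285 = 52.55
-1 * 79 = -79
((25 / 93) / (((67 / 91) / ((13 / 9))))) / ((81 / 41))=1212575 / 4542399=0.27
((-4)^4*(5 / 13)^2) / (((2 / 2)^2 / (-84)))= -537600 / 169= -3181.07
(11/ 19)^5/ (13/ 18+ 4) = 2898918/ 210468415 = 0.01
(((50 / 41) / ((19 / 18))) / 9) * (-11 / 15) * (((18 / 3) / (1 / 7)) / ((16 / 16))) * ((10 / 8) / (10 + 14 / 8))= -15400 / 36613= -0.42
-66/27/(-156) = 11/702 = 0.02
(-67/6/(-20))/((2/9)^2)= 11.31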